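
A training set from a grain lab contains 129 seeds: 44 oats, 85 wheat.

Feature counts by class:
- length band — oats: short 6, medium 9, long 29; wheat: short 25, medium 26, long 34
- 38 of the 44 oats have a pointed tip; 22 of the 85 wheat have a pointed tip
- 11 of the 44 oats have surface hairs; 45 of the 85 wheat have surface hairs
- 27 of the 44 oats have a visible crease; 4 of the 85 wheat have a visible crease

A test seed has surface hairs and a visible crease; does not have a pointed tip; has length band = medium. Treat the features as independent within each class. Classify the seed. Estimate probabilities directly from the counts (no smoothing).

wheat

oats: (44/129) × (9/44) × (6/44) × (11/44) × (27/44) ≈ 0.00145949
wheat: (85/129) × (26/85) × (63/85) × (45/85) × (4/85) ≈ 0.00372169
Highest score → wheat.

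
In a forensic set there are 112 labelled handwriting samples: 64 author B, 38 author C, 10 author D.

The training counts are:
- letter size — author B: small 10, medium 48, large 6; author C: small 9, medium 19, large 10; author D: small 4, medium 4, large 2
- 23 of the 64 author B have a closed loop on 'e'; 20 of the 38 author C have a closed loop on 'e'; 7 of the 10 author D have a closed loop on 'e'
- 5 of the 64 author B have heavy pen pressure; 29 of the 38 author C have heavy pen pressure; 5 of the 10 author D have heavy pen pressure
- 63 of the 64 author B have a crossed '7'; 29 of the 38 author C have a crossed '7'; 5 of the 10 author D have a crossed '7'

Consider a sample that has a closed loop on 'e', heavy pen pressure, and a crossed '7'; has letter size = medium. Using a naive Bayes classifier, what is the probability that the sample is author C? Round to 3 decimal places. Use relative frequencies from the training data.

author B: (64/112) × (48/64) × (23/64) × (5/64) × (63/64) = 0.011844635009765625
author C: (38/112) × (19/38) × (20/38) × (29/38) × (29/38) ≈ 0.0520009
author D: (10/112) × (4/10) × (7/10) × (5/10) × (5/10) = 0.00625
P(author C | x) = 0.0520009 / 0.070095535009765625 ≈ 0.742

0.742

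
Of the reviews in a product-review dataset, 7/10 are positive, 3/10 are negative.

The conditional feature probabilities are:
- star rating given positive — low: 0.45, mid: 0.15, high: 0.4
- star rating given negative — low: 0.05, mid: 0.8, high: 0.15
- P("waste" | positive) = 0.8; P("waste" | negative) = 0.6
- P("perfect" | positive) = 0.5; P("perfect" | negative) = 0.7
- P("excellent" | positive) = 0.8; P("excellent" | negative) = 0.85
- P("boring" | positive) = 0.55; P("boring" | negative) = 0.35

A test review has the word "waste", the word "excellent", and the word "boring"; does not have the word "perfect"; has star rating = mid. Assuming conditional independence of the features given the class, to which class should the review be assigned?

positive: 0.7 × 0.15 × 0.8 × (1−0.5) × 0.8 × 0.55 = 0.01848
negative: 0.3 × 0.8 × 0.6 × (1−0.7) × 0.85 × 0.35 = 0.012852
Highest score → positive.

positive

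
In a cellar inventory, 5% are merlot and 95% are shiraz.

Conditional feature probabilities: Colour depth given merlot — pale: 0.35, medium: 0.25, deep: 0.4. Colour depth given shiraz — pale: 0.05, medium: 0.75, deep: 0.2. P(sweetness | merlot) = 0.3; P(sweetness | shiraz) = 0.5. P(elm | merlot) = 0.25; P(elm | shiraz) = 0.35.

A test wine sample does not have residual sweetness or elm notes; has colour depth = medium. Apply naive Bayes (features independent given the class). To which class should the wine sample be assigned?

shiraz

merlot: 0.05 × 0.25 × (1−0.3) × (1−0.25) = 0.0065625
shiraz: 0.95 × 0.75 × (1−0.5) × (1−0.35) = 0.2315625
Highest score → shiraz.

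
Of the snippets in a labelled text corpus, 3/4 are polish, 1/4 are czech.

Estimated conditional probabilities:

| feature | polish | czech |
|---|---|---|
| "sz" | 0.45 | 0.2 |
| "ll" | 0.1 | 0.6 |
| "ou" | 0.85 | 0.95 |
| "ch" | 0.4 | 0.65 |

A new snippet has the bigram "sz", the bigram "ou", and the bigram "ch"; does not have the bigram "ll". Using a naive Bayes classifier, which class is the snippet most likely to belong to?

polish

polish: 0.75 × 0.45 × (1−0.1) × 0.85 × 0.4 = 0.103275
czech: 0.25 × 0.2 × (1−0.6) × 0.95 × 0.65 = 0.01235
Highest score → polish.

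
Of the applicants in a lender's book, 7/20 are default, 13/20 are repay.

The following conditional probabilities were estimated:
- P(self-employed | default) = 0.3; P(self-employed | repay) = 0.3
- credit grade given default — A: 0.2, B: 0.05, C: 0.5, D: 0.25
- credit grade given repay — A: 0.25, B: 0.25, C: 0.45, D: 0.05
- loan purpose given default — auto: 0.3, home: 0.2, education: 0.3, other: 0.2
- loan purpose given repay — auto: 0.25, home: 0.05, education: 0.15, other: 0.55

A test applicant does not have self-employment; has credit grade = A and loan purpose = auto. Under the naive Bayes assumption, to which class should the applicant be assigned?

default: 0.35 × (1−0.3) × 0.2 × 0.3 = 0.0147
repay: 0.65 × (1−0.3) × 0.25 × 0.25 = 0.0284375
Highest score → repay.

repay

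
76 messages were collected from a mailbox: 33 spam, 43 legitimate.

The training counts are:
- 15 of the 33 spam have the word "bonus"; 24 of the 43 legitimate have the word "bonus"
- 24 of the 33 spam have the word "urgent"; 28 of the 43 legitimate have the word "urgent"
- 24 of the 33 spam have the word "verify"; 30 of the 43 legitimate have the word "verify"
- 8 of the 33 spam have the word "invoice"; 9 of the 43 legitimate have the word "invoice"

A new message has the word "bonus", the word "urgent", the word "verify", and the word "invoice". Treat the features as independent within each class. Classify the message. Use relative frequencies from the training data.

spam: (33/76) × (15/33) × (24/33) × (24/33) × (8/33) ≈ 0.0253074
legitimate: (43/76) × (24/43) × (28/43) × (30/43) × (9/43) ≈ 0.0300271
Highest score → legitimate.

legitimate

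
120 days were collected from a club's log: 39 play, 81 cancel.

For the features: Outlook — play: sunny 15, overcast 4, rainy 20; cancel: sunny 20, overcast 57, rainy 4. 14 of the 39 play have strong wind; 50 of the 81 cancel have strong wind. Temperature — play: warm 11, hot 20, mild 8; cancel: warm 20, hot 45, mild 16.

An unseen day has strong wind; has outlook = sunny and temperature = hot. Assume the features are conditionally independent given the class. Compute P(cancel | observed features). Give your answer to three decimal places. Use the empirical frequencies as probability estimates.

0.713

play: (39/120) × (15/39) × (14/39) × (20/39) ≈ 0.0230112
cancel: (81/120) × (20/81) × (50/81) × (45/81) ≈ 0.0571559
P(cancel | x) = 0.0571559 / 0.0801671 ≈ 0.713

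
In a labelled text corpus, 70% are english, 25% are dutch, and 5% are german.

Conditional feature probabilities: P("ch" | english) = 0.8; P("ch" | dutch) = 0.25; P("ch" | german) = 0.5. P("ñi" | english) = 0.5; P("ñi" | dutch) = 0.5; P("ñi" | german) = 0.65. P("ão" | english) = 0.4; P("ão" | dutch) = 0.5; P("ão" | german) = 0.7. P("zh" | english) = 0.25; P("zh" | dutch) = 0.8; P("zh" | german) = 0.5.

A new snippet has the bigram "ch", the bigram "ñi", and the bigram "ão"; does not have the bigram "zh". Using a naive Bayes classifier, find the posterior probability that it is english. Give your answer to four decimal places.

english: 0.7 × 0.8 × 0.5 × 0.4 × (1−0.25) = 0.084
dutch: 0.25 × 0.25 × 0.5 × 0.5 × (1−0.8) = 0.003125
german: 0.05 × 0.5 × 0.65 × 0.7 × (1−0.5) = 0.0056875
P(english | x) = 0.084 / 0.0928125 ≈ 0.9051

0.9051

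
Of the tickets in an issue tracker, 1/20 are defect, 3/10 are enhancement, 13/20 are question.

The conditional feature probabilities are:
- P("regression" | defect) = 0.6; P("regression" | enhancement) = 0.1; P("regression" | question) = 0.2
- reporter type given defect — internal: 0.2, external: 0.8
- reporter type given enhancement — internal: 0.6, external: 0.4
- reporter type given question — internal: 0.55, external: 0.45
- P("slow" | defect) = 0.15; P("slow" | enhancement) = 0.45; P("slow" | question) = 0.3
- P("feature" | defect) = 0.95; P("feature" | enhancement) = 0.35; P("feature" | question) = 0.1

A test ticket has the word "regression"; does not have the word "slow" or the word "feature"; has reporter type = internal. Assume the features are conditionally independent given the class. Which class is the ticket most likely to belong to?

defect: 0.05 × 0.6 × 0.2 × (1−0.15) × (1−0.95) = 0.000255
enhancement: 0.3 × 0.1 × 0.6 × (1−0.45) × (1−0.35) = 0.006435
question: 0.65 × 0.2 × 0.55 × (1−0.3) × (1−0.1) = 0.045045
Highest score → question.

question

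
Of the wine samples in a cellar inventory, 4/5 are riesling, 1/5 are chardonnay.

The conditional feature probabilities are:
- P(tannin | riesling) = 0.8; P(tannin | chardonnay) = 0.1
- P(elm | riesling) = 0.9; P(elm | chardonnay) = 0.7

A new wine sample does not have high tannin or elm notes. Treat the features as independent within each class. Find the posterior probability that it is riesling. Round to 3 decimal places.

0.229

riesling: 0.8 × (1−0.8) × (1−0.9) = 0.016
chardonnay: 0.2 × (1−0.1) × (1−0.7) = 0.054
P(riesling | x) = 0.016 / 0.07 ≈ 0.229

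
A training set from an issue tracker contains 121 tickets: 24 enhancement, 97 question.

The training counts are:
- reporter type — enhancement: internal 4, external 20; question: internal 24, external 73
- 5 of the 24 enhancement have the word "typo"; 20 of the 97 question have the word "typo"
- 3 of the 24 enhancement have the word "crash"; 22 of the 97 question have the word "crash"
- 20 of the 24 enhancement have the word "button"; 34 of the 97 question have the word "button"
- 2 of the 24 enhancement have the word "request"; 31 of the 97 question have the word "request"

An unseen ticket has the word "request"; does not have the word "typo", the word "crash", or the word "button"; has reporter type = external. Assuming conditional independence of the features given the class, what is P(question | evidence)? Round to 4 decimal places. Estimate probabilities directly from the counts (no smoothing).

0.9797

enhancement: (24/121) × (20/24) × (19/24) × (21/24) × (4/24) × (2/24) ≈ 0.00159024
question: (97/121) × (73/97) × (77/97) × (75/97) × (63/97) × (31/97) ≈ 0.0768608
P(question | x) = 0.0768608 / 0.07845104 ≈ 0.9797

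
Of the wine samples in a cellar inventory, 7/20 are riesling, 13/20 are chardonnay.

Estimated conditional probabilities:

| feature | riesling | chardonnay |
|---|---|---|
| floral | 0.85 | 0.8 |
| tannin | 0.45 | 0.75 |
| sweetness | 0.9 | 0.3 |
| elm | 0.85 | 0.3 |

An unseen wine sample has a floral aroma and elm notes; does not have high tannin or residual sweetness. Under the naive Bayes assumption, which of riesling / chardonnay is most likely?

chardonnay

riesling: 0.35 × 0.85 × (1−0.45) × (1−0.9) × 0.85 = 0.013908125
chardonnay: 0.65 × 0.8 × (1−0.75) × (1−0.3) × 0.3 = 0.0273
Highest score → chardonnay.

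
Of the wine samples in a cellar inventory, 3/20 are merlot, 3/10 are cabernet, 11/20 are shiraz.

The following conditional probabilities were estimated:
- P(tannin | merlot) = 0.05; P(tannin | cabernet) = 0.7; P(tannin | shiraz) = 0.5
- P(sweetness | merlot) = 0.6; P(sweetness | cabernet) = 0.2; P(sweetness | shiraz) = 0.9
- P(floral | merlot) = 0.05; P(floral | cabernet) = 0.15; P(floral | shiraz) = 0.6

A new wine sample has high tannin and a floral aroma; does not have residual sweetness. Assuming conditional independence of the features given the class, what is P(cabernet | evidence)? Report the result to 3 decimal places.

0.602

merlot: 0.15 × 0.05 × (1−0.6) × 0.05 = 0.00015
cabernet: 0.3 × 0.7 × (1−0.2) × 0.15 = 0.0252
shiraz: 0.55 × 0.5 × (1−0.9) × 0.6 = 0.0165
P(cabernet | x) = 0.0252 / 0.04185 ≈ 0.602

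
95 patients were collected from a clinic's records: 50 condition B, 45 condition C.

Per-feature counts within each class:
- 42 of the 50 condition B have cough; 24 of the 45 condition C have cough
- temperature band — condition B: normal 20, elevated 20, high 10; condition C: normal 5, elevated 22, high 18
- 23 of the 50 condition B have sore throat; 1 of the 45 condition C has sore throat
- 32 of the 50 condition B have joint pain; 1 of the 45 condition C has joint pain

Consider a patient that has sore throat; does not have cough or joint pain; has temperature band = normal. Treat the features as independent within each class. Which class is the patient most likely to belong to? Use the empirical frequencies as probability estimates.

condition B: (50/95) × (8/50) × (20/50) × (23/50) × (18/50) ≈ 0.00557811
condition C: (45/95) × (21/45) × (5/45) × (1/45) × (44/45) ≈ 0.00053368
Highest score → condition B.

condition B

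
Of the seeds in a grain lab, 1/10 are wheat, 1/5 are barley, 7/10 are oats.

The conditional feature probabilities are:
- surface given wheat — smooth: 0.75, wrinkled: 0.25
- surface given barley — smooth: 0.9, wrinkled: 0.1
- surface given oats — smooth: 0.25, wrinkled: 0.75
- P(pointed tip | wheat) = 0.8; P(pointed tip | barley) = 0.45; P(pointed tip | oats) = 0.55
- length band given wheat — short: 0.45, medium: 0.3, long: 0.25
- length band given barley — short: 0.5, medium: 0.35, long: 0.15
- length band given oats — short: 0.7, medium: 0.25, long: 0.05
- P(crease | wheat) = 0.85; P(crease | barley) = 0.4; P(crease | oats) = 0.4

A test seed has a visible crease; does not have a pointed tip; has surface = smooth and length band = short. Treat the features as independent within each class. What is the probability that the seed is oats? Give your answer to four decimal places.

wheat: 0.1 × 0.75 × (1−0.8) × 0.45 × 0.85 = 0.0057375
barley: 0.2 × 0.9 × (1−0.45) × 0.5 × 0.4 = 0.0198
oats: 0.7 × 0.25 × (1−0.55) × 0.7 × 0.4 = 0.02205
P(oats | x) = 0.02205 / 0.0475875 ≈ 0.4634

0.4634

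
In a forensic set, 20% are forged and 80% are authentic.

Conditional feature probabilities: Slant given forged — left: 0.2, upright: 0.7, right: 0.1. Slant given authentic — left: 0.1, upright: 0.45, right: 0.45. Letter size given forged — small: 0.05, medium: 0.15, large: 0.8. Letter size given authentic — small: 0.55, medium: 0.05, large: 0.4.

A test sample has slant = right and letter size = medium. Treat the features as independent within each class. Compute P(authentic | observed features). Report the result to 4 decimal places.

0.8571

forged: 0.2 × 0.1 × 0.15 = 0.003
authentic: 0.8 × 0.45 × 0.05 = 0.018
P(authentic | x) = 0.018 / 0.021 ≈ 0.8571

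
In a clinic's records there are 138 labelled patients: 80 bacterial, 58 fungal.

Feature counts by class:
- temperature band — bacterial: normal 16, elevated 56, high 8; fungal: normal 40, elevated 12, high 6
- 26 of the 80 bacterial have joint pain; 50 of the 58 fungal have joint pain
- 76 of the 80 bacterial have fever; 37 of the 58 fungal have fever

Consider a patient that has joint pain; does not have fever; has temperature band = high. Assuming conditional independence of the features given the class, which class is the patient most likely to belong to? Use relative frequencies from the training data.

fungal

bacterial: (80/138) × (8/80) × (26/80) × (4/80) ≈ 0.000942029
fungal: (58/138) × (6/58) × (50/58) × (21/58) ≈ 0.0135708
Highest score → fungal.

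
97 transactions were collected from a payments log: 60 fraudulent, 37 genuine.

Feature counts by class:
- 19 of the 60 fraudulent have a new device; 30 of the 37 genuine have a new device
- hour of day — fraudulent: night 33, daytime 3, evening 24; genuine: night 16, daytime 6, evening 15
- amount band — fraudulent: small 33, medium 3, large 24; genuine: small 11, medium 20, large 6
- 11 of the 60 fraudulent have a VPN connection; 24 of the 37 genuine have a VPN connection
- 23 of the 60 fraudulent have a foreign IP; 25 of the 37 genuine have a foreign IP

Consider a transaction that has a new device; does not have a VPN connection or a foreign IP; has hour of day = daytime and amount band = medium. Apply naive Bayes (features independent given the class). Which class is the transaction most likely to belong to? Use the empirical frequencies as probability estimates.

genuine

fraudulent: (60/97) × (19/60) × (3/60) × (3/60) × (49/60) × (37/60) ≈ 0.000246614
genuine: (37/97) × (30/37) × (6/37) × (20/37) × (13/37) × (12/37) ≈ 0.00308922
Highest score → genuine.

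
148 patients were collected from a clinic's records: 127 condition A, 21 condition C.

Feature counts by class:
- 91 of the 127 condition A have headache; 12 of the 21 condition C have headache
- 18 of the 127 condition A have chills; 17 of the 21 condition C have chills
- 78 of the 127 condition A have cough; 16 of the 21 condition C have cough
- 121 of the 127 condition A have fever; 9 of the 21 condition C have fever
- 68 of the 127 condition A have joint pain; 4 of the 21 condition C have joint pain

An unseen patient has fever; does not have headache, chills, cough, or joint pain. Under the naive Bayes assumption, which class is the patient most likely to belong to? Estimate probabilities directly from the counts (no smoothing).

condition A

condition A: (127/148) × (36/127) × (109/127) × (49/127) × (121/127) × (59/127) ≈ 0.0356522
condition C: (21/148) × (9/21) × (4/21) × (5/21) × (9/21) × (17/21) ≈ 0.000956809
Highest score → condition A.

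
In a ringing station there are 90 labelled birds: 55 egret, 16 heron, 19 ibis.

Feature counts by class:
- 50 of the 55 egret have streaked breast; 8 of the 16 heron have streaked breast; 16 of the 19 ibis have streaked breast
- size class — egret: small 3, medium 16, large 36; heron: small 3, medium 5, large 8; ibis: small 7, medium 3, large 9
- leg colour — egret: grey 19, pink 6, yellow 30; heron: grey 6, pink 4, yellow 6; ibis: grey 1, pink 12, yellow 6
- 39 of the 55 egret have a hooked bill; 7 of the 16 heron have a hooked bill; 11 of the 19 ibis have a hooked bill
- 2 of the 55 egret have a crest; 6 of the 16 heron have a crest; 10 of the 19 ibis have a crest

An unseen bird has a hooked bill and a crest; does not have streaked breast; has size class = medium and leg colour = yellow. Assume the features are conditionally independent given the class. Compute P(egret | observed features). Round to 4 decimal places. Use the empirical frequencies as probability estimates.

0.0931

egret: (55/90) × (5/55) × (16/55) × (30/55) × (39/55) × (2/55) ≈ 0.000227307
heron: (16/90) × (8/16) × (5/16) × (6/16) × (7/16) × (6/16) = 0.001708984375
ibis: (19/90) × (3/19) × (3/19) × (6/19) × (11/19) × (10/19) ≈ 0.000506442
P(egret | x) = 0.000227307 / 0.002442733375 ≈ 0.0931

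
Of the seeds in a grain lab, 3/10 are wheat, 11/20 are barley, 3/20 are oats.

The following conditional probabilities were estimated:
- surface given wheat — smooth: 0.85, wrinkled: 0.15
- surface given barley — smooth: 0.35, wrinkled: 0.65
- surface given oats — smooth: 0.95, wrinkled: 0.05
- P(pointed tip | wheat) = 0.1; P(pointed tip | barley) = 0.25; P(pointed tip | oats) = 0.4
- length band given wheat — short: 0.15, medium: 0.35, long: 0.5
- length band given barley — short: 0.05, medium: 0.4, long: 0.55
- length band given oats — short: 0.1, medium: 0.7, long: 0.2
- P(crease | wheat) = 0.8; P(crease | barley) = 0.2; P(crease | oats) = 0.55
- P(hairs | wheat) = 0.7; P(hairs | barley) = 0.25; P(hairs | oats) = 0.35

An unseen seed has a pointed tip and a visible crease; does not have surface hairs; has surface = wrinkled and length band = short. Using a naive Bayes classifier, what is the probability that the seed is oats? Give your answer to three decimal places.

0.114

wheat: 0.3 × 0.15 × 0.1 × 0.15 × 0.8 × (1−0.7) = 0.000162
barley: 0.55 × 0.65 × 0.25 × 0.05 × 0.2 × (1−0.25) = 0.0006703125
oats: 0.15 × 0.05 × 0.4 × 0.1 × 0.55 × (1−0.35) = 0.00010725
P(oats | x) = 0.00010725 / 0.0009395625 ≈ 0.114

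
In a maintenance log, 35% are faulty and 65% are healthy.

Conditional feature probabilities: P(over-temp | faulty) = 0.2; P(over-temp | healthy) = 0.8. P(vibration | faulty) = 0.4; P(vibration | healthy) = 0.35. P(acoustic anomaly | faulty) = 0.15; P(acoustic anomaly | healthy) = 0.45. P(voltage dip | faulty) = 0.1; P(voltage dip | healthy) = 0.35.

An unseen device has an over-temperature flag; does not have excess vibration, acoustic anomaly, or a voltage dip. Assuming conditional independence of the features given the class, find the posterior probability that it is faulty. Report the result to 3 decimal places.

faulty: 0.35 × 0.2 × (1−0.4) × (1−0.15) × (1−0.1) = 0.03213
healthy: 0.65 × 0.8 × (1−0.35) × (1−0.45) × (1−0.35) = 0.120835
P(faulty | x) = 0.03213 / 0.152965 ≈ 0.210

0.210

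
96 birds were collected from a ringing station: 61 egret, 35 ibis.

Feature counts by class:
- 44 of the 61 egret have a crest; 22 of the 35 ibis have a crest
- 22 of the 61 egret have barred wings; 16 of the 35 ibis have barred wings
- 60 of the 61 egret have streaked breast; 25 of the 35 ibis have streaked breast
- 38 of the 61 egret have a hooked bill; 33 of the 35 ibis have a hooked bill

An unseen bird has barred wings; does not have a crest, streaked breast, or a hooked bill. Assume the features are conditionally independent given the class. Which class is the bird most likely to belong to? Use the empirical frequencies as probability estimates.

egret: (61/96) × (17/61) × (22/61) × (1/61) × (23/61) ≈ 0.000394765
ibis: (35/96) × (13/35) × (16/35) × (10/35) × (2/35) ≈ 0.00101069
Highest score → ibis.

ibis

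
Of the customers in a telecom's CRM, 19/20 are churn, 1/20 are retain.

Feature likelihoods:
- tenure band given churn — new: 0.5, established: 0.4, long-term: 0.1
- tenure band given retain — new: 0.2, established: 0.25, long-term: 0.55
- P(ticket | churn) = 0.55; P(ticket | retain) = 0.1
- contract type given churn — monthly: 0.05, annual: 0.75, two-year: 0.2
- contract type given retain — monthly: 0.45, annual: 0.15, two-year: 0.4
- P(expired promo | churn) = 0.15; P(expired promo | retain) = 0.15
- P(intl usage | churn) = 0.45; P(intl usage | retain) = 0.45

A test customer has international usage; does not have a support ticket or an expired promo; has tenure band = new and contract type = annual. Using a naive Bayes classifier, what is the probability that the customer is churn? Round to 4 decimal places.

churn: 0.95 × 0.5 × (1−0.55) × 0.75 × (1−0.15) × 0.45 = 0.06131953125
retain: 0.05 × 0.2 × (1−0.1) × 0.15 × (1−0.15) × 0.45 = 0.000516375
P(churn | x) = 0.06131953125 / 0.06183590625 ≈ 0.9916

0.9916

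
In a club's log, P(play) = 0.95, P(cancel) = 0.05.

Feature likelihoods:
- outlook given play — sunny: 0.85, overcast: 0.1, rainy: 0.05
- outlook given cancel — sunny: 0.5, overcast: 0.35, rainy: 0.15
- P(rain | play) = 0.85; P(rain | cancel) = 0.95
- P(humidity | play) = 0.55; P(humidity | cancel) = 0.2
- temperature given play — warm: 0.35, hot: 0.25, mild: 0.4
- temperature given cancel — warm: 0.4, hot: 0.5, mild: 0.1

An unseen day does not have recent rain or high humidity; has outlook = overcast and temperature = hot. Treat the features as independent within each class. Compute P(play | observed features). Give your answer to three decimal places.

0.821

play: 0.95 × 0.1 × (1−0.85) × (1−0.55) × 0.25 = 0.001603125
cancel: 0.05 × 0.35 × (1−0.95) × (1−0.2) × 0.5 = 0.00035
P(play | x) = 0.001603125 / 0.001953125 ≈ 0.821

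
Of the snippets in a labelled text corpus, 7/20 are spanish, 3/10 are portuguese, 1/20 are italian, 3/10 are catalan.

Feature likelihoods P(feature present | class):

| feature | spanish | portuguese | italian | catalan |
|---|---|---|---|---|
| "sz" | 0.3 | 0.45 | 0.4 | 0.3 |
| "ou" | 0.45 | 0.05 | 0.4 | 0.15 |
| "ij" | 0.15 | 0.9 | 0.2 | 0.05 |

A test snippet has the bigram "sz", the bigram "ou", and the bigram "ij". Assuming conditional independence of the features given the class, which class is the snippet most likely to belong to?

spanish

spanish: 0.35 × 0.3 × 0.45 × 0.15 = 0.0070875
portuguese: 0.3 × 0.45 × 0.05 × 0.9 = 0.006075
italian: 0.05 × 0.4 × 0.4 × 0.2 = 0.0016
catalan: 0.3 × 0.3 × 0.15 × 0.05 = 0.000675
Highest score → spanish.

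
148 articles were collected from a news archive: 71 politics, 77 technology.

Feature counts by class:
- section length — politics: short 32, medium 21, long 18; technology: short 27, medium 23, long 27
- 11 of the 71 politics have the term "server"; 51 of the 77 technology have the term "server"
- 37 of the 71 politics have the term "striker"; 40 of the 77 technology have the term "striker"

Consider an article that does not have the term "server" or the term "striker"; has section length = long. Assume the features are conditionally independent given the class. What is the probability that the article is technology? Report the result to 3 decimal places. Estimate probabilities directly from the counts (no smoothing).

politics: (71/148) × (18/71) × (60/71) × (34/71) ≈ 0.049218
technology: (77/148) × (27/77) × (26/77) × (37/77) ≈ 0.0296003
P(technology | x) = 0.0296003 / 0.0788183 ≈ 0.376

0.376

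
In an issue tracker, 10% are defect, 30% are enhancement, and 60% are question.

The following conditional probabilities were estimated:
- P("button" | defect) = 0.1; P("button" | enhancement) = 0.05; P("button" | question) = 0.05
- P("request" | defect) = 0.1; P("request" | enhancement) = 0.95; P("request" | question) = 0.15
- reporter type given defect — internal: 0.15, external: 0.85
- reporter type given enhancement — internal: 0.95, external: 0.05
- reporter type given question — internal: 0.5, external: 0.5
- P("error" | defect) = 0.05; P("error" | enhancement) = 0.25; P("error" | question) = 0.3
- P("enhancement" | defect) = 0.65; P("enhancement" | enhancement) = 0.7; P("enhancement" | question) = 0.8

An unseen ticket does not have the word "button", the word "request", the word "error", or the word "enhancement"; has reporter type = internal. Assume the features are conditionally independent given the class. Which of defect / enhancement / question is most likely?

defect: 0.1 × (1−0.1) × (1−0.1) × 0.15 × (1−0.05) × (1−0.65) = 0.004039875
enhancement: 0.3 × (1−0.05) × (1−0.95) × 0.95 × (1−0.25) × (1−0.7) = 0.0030459375
question: 0.6 × (1−0.05) × (1−0.15) × 0.5 × (1−0.3) × (1−0.8) = 0.033915
Highest score → question.

question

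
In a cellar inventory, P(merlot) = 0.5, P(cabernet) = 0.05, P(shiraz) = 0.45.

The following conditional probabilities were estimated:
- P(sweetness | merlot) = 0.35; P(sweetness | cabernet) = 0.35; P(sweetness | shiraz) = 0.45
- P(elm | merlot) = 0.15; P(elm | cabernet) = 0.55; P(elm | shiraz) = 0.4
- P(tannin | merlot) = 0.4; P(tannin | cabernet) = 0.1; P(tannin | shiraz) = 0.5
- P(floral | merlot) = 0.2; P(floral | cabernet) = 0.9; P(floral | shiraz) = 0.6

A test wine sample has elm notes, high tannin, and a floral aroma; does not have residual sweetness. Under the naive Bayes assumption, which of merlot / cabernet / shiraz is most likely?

shiraz

merlot: 0.5 × (1−0.35) × 0.15 × 0.4 × 0.2 = 0.0039
cabernet: 0.05 × (1−0.35) × 0.55 × 0.1 × 0.9 = 0.00160875
shiraz: 0.45 × (1−0.45) × 0.4 × 0.5 × 0.6 = 0.0297
Highest score → shiraz.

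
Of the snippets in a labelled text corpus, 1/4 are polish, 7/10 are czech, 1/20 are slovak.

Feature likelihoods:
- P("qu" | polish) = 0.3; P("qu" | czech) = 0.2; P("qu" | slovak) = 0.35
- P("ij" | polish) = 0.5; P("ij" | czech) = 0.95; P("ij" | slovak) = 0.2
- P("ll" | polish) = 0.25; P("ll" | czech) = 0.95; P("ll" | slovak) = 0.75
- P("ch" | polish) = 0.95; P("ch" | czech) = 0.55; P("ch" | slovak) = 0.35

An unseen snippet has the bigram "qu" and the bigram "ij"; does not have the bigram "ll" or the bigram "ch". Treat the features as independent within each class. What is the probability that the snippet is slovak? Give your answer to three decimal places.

0.114

polish: 0.25 × 0.3 × 0.5 × (1−0.25) × (1−0.95) = 0.00140625
czech: 0.7 × 0.2 × 0.95 × (1−0.95) × (1−0.55) = 0.0029925
slovak: 0.05 × 0.35 × 0.2 × (1−0.75) × (1−0.35) = 0.00056875
P(slovak | x) = 0.00056875 / 0.0049675 ≈ 0.114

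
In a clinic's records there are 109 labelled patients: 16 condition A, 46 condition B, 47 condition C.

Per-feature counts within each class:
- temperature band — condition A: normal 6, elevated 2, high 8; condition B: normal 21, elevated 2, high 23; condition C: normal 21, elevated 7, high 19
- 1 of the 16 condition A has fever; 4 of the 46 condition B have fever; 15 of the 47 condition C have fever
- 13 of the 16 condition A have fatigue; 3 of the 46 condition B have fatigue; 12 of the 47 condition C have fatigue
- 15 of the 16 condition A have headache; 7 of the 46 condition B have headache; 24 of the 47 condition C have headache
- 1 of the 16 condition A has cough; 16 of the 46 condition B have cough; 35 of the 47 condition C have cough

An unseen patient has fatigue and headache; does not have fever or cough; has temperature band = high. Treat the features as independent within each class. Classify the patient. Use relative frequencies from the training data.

condition A

condition A: (16/109) × (8/16) × (15/16) × (13/16) × (15/16) × (15/16) ≈ 0.0491361
condition B: (46/109) × (23/46) × (42/46) × (3/46) × (7/46) × (30/46) ≈ 0.00124698
condition C: (47/109) × (19/47) × (32/47) × (12/47) × (24/47) × (12/47) ≈ 0.00395057
Highest score → condition A.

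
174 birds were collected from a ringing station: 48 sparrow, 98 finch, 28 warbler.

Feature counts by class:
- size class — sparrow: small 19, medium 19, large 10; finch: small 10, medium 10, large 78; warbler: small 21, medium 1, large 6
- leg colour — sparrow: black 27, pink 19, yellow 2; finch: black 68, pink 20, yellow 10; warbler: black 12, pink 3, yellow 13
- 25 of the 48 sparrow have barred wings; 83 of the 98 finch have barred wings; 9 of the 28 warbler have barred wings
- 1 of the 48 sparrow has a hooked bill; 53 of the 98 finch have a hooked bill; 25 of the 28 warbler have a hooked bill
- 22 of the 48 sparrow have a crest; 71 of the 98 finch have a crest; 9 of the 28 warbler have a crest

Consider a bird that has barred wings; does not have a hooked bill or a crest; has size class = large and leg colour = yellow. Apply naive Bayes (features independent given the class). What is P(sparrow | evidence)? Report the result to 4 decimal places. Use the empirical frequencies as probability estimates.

0.1114

sparrow: (48/174) × (10/48) × (2/48) × (25/48) × (47/48) × (26/48) ≈ 0.000661496
finch: (98/174) × (78/98) × (10/98) × (83/98) × (45/98) × (27/98) ≈ 0.00490112
warbler: (28/174) × (6/28) × (13/28) × (9/28) × (3/28) × (19/28) ≈ 0.000374137
P(sparrow | x) = 0.000661496 / 0.005936753 ≈ 0.1114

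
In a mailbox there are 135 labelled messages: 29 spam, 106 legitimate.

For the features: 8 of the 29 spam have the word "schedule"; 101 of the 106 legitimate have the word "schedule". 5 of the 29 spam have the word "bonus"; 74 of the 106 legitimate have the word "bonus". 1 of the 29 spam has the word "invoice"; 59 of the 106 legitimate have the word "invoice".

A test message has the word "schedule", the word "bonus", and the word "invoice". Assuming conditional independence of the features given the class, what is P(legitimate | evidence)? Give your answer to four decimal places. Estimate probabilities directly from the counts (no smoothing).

0.9988

spam: (29/135) × (8/29) × (5/29) × (1/29) ≈ 0.000352314
legitimate: (106/135) × (101/106) × (74/106) × (59/106) ≈ 0.29071
P(legitimate | x) = 0.29071 / 0.291062314 ≈ 0.9988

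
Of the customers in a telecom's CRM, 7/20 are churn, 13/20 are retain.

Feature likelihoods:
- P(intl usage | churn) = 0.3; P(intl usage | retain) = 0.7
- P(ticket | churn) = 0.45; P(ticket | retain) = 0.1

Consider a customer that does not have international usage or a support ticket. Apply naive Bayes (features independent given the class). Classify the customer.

churn: 0.35 × (1−0.3) × (1−0.45) = 0.13475
retain: 0.65 × (1−0.7) × (1−0.1) = 0.1755
Highest score → retain.

retain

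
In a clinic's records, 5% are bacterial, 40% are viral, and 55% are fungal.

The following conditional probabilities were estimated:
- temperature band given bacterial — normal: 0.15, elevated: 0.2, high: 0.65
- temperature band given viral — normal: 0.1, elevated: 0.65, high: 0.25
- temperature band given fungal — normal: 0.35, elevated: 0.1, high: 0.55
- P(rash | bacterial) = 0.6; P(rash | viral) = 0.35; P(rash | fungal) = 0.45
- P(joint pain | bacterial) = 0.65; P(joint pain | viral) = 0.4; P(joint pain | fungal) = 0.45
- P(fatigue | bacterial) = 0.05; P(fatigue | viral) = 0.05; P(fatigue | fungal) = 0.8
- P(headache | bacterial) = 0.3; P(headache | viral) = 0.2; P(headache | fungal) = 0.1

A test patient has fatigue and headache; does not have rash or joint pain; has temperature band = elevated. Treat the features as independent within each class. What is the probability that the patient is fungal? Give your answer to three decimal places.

0.563

bacterial: 0.05 × 0.2 × (1−0.6) × (1−0.65) × 0.05 × 0.3 = 0.000021
viral: 0.4 × 0.65 × (1−0.35) × (1−0.4) × 0.05 × 0.2 = 0.001014
fungal: 0.55 × 0.1 × (1−0.45) × (1−0.45) × 0.8 × 0.1 = 0.001331
P(fungal | x) = 0.001331 / 0.002366 ≈ 0.563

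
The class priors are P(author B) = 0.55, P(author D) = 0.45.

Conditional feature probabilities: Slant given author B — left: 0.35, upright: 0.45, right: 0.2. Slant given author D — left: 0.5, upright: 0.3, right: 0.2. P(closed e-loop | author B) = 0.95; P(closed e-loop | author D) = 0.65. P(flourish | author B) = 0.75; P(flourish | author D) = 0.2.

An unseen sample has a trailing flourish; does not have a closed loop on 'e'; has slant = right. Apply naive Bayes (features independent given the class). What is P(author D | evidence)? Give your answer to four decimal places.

0.6043

author B: 0.55 × 0.2 × (1−0.95) × 0.75 = 0.004125
author D: 0.45 × 0.2 × (1−0.65) × 0.2 = 0.0063
P(author D | x) = 0.0063 / 0.010425 ≈ 0.6043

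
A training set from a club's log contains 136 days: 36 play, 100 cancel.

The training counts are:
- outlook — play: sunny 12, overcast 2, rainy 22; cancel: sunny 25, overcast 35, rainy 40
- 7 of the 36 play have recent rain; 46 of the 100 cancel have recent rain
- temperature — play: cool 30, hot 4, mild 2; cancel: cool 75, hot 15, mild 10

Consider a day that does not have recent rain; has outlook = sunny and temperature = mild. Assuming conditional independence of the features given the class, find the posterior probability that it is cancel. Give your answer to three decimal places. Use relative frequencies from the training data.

0.715

play: (36/136) × (12/36) × (29/36) × (2/36) ≈ 0.0039488
cancel: (100/136) × (25/100) × (54/100) × (10/100) ≈ 0.00992647
P(cancel | x) = 0.00992647 / 0.01387527 ≈ 0.715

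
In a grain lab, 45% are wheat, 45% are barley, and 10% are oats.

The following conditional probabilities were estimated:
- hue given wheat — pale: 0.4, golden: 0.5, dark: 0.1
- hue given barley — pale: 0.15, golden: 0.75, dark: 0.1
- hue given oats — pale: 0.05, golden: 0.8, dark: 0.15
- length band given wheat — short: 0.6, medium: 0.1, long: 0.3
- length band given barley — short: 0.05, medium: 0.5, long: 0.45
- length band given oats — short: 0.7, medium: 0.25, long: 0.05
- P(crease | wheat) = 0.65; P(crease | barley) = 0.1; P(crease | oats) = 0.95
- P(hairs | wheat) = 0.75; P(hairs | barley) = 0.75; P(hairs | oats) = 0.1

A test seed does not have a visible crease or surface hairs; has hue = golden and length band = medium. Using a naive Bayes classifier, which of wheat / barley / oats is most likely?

barley

wheat: 0.45 × 0.5 × 0.1 × (1−0.65) × (1−0.75) = 0.00196875
barley: 0.45 × 0.75 × 0.5 × (1−0.1) × (1−0.75) = 0.03796875
oats: 0.1 × 0.8 × 0.25 × (1−0.95) × (1−0.1) = 0.0009
Highest score → barley.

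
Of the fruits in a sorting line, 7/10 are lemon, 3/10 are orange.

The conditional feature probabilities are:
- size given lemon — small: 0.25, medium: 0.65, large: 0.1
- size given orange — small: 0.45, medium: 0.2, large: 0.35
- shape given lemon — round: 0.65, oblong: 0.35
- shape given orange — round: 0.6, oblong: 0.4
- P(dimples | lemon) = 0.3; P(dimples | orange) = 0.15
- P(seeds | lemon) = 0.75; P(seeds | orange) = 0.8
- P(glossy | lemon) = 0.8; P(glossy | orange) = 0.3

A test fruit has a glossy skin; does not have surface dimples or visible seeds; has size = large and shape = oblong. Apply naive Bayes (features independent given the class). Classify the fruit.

lemon

lemon: 0.7 × 0.1 × 0.35 × (1−0.3) × (1−0.75) × 0.8 = 0.00343
orange: 0.3 × 0.35 × 0.4 × (1−0.15) × (1−0.8) × 0.3 = 0.002142
Highest score → lemon.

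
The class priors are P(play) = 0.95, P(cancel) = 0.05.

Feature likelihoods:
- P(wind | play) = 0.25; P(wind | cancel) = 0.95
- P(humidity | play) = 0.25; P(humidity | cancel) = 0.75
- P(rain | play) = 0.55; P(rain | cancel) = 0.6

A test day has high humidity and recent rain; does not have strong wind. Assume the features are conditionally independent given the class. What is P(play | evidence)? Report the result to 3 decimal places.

play: 0.95 × (1−0.25) × 0.25 × 0.55 = 0.09796875
cancel: 0.05 × (1−0.95) × 0.75 × 0.6 = 0.001125
P(play | x) = 0.09796875 / 0.09909375 ≈ 0.989

0.989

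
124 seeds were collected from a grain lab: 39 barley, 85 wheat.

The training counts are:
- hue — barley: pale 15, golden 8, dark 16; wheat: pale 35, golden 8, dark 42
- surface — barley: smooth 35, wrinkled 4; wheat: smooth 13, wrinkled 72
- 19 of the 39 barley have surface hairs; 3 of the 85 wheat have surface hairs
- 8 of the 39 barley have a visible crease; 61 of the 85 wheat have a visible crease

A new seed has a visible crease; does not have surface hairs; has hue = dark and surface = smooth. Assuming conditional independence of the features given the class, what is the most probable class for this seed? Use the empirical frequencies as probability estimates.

barley: (39/124) × (16/39) × (35/39) × (20/39) × (8/39) ≈ 0.0121813
wheat: (85/124) × (42/85) × (13/85) × (82/85) × (61/85) ≈ 0.0358639
Highest score → wheat.

wheat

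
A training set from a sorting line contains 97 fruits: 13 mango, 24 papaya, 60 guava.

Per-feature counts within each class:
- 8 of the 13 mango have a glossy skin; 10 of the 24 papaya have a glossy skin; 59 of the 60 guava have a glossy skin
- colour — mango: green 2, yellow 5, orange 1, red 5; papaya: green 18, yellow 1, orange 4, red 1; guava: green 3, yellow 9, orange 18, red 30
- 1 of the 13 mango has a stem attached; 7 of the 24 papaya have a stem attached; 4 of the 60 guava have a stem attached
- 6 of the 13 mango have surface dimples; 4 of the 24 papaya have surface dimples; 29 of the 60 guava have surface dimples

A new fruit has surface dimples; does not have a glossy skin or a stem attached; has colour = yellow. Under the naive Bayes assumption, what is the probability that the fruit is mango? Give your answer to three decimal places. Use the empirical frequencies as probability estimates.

mango: (13/97) × (5/13) × (5/13) × (12/13) × (6/13) ≈ 0.00844638
papaya: (24/97) × (14/24) × (1/24) × (17/24) × (4/24) ≈ 0.000709956
guava: (60/97) × (1/60) × (9/60) × (56/60) × (29/60) ≈ 0.000697595
P(mango | x) = 0.00844638 / 0.009853931 ≈ 0.857

0.857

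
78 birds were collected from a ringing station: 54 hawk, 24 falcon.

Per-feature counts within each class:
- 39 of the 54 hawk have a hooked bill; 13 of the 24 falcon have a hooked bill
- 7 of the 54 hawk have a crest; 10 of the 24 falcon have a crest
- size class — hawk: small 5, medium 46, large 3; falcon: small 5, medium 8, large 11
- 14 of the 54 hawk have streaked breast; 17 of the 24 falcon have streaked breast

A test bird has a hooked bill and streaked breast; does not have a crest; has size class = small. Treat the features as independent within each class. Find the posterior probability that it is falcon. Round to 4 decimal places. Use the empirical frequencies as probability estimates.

0.5787

hawk: (54/78) × (39/54) × (47/54) × (5/54) × (14/54) ≈ 0.0104468
falcon: (24/78) × (13/24) × (14/24) × (5/24) × (17/24) ≈ 0.014347
P(falcon | x) = 0.014347 / 0.0247938 ≈ 0.5787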